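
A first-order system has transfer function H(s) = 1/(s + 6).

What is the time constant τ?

For H(s) = 1/(s + 1/τ), the pole is at -1/τ = -6, so τ = 1/6 = 0.1667 s.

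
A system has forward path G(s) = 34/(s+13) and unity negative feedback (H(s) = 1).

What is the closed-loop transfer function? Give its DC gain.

T(s) = G/(1+GH) = [34/(s+13)] / [1 + 34/(s+13)] = 34/(s+13+34) = 34/(s+47). DC gain = 34/47 = 0.7234.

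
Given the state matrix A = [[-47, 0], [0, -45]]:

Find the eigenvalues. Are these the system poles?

For diagonal matrix, eigenvalues are diagonal entries: λ₁ = -47, λ₂ = -45. Eigenvalues of A = system poles.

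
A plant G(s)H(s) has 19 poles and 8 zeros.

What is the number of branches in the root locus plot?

Root locus has n branches where n = number of poles = 19.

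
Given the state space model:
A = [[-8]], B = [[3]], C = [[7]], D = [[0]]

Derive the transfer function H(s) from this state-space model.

(sI - A)⁻¹ = 1/(s + 8). H(s) = 7 × 3/(s + 8) + 0 = 21/(s + 8).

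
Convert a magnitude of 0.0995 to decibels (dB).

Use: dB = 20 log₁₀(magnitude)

dB = 20 log₁₀(0.0995) = -20.0 dB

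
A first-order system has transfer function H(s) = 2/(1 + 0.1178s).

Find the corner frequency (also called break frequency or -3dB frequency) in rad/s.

Corner frequency = 1/τ = 1/0.1178 = 8.489 rad/s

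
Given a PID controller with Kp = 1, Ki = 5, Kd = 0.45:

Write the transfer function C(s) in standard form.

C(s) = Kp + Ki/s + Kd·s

Substituting values: C(s) = 1 + 5/s + 0.45s = (0.45s² + s + 5)/s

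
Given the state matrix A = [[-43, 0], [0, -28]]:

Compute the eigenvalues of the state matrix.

For diagonal matrix, eigenvalues are diagonal entries: λ₁ = -43, λ₂ = -28.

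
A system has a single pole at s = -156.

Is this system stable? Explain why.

Pole at s = -156 is in the left half-plane. Stable.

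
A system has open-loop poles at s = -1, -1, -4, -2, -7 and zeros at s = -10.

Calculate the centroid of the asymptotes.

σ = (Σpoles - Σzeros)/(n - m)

σ = (Σpoles - Σzeros)/(n - m) = (-15 - (-10))/(5 - 1) = -5/4 = -1.25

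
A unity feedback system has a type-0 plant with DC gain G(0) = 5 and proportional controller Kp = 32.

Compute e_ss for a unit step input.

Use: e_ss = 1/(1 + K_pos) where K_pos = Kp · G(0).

K_pos = Kp · G(0) = 32 × 5 = 160. e_ss = 1/(1 + 160) = 0.0062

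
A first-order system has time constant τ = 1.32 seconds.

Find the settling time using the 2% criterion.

For first-order system, 2% settling time ≈ 4τ = 4 × 1.32 = 5.28 s.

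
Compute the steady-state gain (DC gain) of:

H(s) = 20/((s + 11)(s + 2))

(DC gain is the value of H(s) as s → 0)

DC gain = H(0) = 20/(11 × 2) = 20/22 = 0.9091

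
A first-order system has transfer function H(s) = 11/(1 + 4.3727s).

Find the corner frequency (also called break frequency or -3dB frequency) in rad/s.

Corner frequency = 1/τ = 1/4.3727 = 0.229 rad/s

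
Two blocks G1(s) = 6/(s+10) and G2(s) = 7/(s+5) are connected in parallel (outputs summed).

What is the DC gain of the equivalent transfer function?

Parallel: G_eq = G1 + G2. DC gain = G1(0) + G2(0) = 6/10 + 7/5 = 0.6 + 1.4 = 2.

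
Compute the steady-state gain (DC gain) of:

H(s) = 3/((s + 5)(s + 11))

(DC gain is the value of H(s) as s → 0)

DC gain = H(0) = 3/(5 × 11) = 3/55 = 0.0545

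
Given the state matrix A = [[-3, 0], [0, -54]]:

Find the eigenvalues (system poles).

For diagonal matrix, eigenvalues are diagonal entries: λ₁ = -3, λ₂ = -54.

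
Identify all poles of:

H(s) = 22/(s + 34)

Pole is where denominator = 0: s + 34 = 0, so s = -34.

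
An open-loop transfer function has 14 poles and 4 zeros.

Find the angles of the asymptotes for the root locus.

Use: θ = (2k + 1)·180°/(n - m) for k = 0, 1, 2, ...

n - m = 14 - 4 = 10. Angles: θk = (2k + 1)·180°/10 = 18°, 54°, 90°, 126°, 162°, 198°, 234°, 270°, 306°, 342°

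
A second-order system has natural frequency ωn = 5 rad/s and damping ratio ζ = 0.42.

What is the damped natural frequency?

ωd = ωn√(1 - ζ²) = 5√(1 - 0.42²) = 4.54 rad/s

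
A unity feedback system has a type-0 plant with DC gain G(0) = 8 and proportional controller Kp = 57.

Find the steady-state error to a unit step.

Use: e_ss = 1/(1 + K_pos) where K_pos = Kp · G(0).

K_pos = Kp · G(0) = 57 × 8 = 456. e_ss = 1/(1 + 456) = 0.0022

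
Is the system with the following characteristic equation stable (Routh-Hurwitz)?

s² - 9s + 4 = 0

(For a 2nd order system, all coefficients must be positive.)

Coefficients: 1, -9, 4. b=-9 not positive, so system is unstable.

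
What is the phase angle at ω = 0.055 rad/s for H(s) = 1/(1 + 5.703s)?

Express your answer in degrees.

Phase = -arctan(ωτ) = -arctan(0.055 × 5.703) = -17.4°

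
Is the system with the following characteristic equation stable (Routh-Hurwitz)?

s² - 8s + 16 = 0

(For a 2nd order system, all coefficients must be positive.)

Coefficients: 1, -8, 16. b=-8 not positive, so system is unstable.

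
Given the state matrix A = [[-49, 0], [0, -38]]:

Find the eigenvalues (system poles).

For diagonal matrix, eigenvalues are diagonal entries: λ₁ = -49, λ₂ = -38.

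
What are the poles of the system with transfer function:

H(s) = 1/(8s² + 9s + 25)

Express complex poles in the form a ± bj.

Discriminant = 9² - 4×8×25 = 81 - 800 = -719 < 0, so the poles are a complex conjugate pair s = (-9 ± j√719)/(2×8). Real part = -9/(2×8) = -9/16 = -0.5625; imaginary part = ±√719/(2×8) ≈ 1.6759. Poles: s = -0.5625 ± 1.6759j.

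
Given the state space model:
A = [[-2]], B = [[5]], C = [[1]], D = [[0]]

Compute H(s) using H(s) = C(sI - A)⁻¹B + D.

(sI - A)⁻¹ = 1/(s + 2). H(s) = 1 × 5/(s + 2) + 0 = 5/(s + 2).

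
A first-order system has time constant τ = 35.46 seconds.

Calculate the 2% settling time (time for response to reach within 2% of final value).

For first-order system, 2% settling time ≈ 4τ = 4 × 35.46 = 141.84 s.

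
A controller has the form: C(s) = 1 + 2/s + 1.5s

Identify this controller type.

This is a Proportional-Integral-Derivative (PID) controller.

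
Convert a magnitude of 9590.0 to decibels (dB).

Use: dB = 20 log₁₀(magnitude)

dB = 20 log₁₀(9590.0) = 79.6 dB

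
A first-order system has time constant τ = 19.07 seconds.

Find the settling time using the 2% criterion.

For first-order system, 2% settling time ≈ 4τ = 4 × 19.07 = 76.28 s.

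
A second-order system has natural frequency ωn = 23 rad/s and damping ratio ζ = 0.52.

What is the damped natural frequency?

ωd = ωn√(1 - ζ²) = 23√(1 - 0.52²) = 19.65 rad/s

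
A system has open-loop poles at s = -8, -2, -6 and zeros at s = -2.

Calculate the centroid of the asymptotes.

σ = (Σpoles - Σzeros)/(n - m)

σ = (Σpoles - Σzeros)/(n - m) = (-16 - (-2))/(3 - 1) = -14/2 = -7.0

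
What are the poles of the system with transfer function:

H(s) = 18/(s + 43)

Pole is where denominator = 0: s + 43 = 0, so s = -43.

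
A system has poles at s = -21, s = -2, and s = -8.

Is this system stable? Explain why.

All poles are in the left half-plane. System is stable.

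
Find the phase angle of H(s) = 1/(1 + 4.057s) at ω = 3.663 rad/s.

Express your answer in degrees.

Phase = -arctan(ωτ) = -arctan(3.663 × 4.057) = -86.2°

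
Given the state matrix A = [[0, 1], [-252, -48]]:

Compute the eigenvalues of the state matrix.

det(A - λI) = λ² - (-48)λ + 252 = (λ - (-42))(λ - (-6)). Eigenvalues: -42, -6.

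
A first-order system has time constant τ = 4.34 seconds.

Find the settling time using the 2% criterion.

For first-order system, 2% settling time ≈ 4τ = 4 × 4.34 = 17.36 s.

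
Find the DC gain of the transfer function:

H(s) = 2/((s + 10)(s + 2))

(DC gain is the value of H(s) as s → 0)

DC gain = H(0) = 2/(10 × 2) = 2/20 = 0.1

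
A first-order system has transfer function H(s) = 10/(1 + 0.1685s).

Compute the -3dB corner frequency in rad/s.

Corner frequency = 1/τ = 1/0.1685 = 5.935 rad/s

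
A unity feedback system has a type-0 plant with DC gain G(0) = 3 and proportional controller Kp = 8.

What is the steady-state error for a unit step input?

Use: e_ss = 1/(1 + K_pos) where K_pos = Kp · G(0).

K_pos = Kp · G(0) = 8 × 3 = 24. e_ss = 1/(1 + 24) = 0.04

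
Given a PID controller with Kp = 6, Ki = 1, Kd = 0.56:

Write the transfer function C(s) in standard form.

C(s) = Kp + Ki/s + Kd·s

Substituting values: C(s) = 6 + 1/s + 0.56s = (0.56s² + 6s + 1)/s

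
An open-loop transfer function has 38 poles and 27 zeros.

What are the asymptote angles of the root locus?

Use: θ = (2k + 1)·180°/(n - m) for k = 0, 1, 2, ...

n - m = 38 - 27 = 11. Angles: θk = (2k + 1)·180°/11 = 16.36°, 49.09°, 81.82°, 114.55°, 147.27°, 180°, 212.73°, 245.45°, 278.18°, 310.91°, 343.64°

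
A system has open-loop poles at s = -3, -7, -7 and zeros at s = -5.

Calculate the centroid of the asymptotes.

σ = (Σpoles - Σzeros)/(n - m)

σ = (Σpoles - Σzeros)/(n - m) = (-17 - (-5))/(3 - 1) = -12/2 = -6.0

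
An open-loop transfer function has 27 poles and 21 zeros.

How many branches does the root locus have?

Root locus has n branches where n = number of poles = 27.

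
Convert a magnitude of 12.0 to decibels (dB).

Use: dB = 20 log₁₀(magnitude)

dB = 20 log₁₀(12.0) = 21.6 dB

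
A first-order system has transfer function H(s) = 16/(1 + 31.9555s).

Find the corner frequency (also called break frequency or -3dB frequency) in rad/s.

Corner frequency = 1/τ = 1/31.9555 = 0.031 rad/s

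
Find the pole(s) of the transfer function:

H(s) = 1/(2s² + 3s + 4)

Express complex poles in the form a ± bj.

Discriminant = 3² - 4×2×4 = 9 - 32 = -23 < 0, so the poles are a complex conjugate pair s = (-3 ± j√23)/(2×2). Real part = -3/(2×2) = -3/4 = -0.75; imaginary part = ±√23/(2×2) ≈ 1.1990. Poles: s = -0.75 ± 1.1990j.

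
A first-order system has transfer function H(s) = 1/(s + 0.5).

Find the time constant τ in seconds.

For H(s) = 1/(s + 1/τ), the pole is at -1/τ = -0.5, so τ = 1/0.5 = 2 s.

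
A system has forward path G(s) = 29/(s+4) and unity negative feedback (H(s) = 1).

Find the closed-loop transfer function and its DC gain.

T(s) = G/(1+GH) = [29/(s+4)] / [1 + 29/(s+4)] = 29/(s+4+29) = 29/(s+33). DC gain = 29/33 = 0.8788.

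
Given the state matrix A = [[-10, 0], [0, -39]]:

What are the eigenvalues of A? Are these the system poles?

For diagonal matrix, eigenvalues are diagonal entries: λ₁ = -10, λ₂ = -39. Eigenvalues of A = system poles.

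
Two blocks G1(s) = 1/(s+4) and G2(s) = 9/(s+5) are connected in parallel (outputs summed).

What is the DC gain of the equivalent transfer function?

Parallel: G_eq = G1 + G2. DC gain = G1(0) + G2(0) = 1/4 + 9/5 = 0.25 + 1.8 = 2.05.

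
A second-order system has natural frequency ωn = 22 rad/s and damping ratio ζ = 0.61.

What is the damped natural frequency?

ωd = ωn√(1 - ζ²) = 22√(1 - 0.61²) = 17.43 rad/s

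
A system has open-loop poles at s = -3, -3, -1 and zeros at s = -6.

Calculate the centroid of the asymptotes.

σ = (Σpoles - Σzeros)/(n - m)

σ = (Σpoles - Σzeros)/(n - m) = (-7 - (-6))/(3 - 1) = -1/2 = -0.5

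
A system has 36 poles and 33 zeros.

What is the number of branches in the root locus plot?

Root locus has n branches where n = number of poles = 36.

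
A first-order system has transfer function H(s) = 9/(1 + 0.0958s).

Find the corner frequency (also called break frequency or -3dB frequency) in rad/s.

Corner frequency = 1/τ = 1/0.0958 = 10.438 rad/s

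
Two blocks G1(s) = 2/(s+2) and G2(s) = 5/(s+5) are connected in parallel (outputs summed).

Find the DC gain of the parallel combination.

Parallel: G_eq = G1 + G2. DC gain = G1(0) + G2(0) = 2/2 + 5/5 = 1 + 1 = 2.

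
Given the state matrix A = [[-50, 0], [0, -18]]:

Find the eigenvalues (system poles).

For diagonal matrix, eigenvalues are diagonal entries: λ₁ = -50, λ₂ = -18.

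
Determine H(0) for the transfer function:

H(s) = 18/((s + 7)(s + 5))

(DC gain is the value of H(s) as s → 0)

DC gain = H(0) = 18/(7 × 5) = 18/35 = 0.5143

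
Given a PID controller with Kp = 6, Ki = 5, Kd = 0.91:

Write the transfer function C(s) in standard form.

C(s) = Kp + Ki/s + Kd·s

Substituting values: C(s) = 6 + 5/s + 0.91s = (0.91s² + 6s + 5)/s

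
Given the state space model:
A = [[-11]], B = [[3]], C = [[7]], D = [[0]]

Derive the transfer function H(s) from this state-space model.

(sI - A)⁻¹ = 1/(s + 11). H(s) = 7 × 3/(s + 11) + 0 = 21/(s + 11).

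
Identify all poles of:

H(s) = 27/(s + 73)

Pole is where denominator = 0: s + 73 = 0, so s = -73.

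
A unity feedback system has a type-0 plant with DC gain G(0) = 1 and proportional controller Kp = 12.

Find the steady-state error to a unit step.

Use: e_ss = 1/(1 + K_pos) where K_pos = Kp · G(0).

K_pos = Kp · G(0) = 12 × 1 = 12. e_ss = 1/(1 + 12) = 0.0769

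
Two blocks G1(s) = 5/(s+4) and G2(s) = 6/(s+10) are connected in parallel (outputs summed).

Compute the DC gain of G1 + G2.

Parallel: G_eq = G1 + G2. DC gain = G1(0) + G2(0) = 5/4 + 6/10 = 1.25 + 0.6 = 1.85.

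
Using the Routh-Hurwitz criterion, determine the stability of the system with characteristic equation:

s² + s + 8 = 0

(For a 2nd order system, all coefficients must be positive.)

Coefficients: 1, 1, 8. All positive, so system is stable.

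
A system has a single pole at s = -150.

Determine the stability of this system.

Pole at s = -150 is in the left half-plane. Stable.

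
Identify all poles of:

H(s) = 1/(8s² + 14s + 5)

Discriminant = 14² - 4×8×5 = 196 - 160 = 36 > 0, so two distinct real poles. Using quadratic formula: s = (-14 ± √36)/(2×8) = (-14 ± √36)/16, with √36 = 6. s₁ = -8/16 = -0.5, s₂ = -20/16 = -1.25. Poles: s₁ = -0.5, s₂ = -1.25.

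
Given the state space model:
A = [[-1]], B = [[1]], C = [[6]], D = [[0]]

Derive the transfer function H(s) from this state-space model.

(sI - A)⁻¹ = 1/(s + 1). H(s) = 6 × 1/(s + 1) + 0 = 6/(s + 1).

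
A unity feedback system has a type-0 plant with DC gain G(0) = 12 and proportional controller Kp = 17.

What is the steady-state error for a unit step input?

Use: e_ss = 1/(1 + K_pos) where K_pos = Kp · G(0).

K_pos = Kp · G(0) = 17 × 12 = 204. e_ss = 1/(1 + 204) = 0.0049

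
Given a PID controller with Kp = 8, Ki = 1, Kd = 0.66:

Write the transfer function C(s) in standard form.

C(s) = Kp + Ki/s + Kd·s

Substituting values: C(s) = 8 + 1/s + 0.66s = (0.66s² + 8s + 1)/s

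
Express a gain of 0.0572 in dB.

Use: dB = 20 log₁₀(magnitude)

dB = 20 log₁₀(0.0572) = -24.9 dB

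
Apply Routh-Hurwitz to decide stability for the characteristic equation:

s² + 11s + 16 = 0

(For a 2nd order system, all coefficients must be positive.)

Coefficients: 1, 11, 16. All positive, so system is stable.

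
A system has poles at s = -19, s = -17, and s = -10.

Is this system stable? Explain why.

All poles are in the left half-plane. System is stable.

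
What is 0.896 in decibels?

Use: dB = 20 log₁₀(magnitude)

dB = 20 log₁₀(0.896) = -1.0 dB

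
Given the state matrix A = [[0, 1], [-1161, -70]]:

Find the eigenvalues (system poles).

det(A - λI) = λ² - (-70)λ + 1161 = (λ - (-27))(λ - (-43)). Eigenvalues: -27, -43.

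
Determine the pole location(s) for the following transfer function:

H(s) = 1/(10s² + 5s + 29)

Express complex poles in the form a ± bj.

Discriminant = 5² - 4×10×29 = 25 - 1160 = -1135 < 0, so the poles are a complex conjugate pair s = (-5 ± j√1135)/(2×10). Real part = -5/(2×10) = -5/20 = -0.25; imaginary part = ±√1135/(2×10) ≈ 1.6845. Poles: s = -0.25 ± 1.6845j.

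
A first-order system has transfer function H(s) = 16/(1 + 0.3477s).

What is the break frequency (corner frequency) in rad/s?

Corner frequency = 1/τ = 1/0.3477 = 2.876 rad/s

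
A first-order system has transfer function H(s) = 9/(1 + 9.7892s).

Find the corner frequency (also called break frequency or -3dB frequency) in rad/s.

Corner frequency = 1/τ = 1/9.7892 = 0.102 rad/s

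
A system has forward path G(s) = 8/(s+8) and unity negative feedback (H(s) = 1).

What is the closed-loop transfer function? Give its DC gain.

T(s) = G/(1+GH) = [8/(s+8)] / [1 + 8/(s+8)] = 8/(s+8+8) = 8/(s+16). DC gain = 8/16 = 0.5.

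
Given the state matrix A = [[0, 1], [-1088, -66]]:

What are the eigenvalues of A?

det(A - λI) = λ² - (-66)λ + 1088 = (λ - (-32))(λ - (-34)). Eigenvalues: -32, -34.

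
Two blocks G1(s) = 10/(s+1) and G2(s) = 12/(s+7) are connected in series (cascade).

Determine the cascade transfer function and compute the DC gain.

Series: multiply transfer functions. G_eq = 10/(s+1) × 12/(s+7) = 120/((s+1)(s+7)). DC gain = 120/(1×7) = 17.1429.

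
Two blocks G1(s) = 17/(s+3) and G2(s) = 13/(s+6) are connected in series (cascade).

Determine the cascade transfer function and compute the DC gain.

Series: multiply transfer functions. G_eq = 17/(s+3) × 13/(s+6) = 221/((s+3)(s+6)). DC gain = 221/(3×6) = 12.2778.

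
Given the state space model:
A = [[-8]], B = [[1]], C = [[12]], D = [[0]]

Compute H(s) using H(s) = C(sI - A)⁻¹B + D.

(sI - A)⁻¹ = 1/(s + 8). H(s) = 12 × 1/(s + 8) + 0 = 12/(s + 8).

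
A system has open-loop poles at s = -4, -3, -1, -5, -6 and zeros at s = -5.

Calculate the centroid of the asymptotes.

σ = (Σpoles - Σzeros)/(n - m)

σ = (Σpoles - Σzeros)/(n - m) = (-19 - (-5))/(5 - 1) = -14/4 = -3.5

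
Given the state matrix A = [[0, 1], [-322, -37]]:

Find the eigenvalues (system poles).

det(A - λI) = λ² - (-37)λ + 322 = (λ - (-23))(λ - (-14)). Eigenvalues: -23, -14.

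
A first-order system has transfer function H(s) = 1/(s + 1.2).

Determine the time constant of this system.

For H(s) = 1/(s + 1/τ), the pole is at -1/τ = -1.2, so τ = 1/1.2 = 0.8333 s.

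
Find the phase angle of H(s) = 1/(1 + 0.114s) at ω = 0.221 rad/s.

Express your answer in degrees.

Phase = -arctan(ωτ) = -arctan(0.221 × 0.114) = -1.4°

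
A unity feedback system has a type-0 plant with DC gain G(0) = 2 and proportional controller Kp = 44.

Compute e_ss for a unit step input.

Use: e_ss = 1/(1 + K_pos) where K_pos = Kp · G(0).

K_pos = Kp · G(0) = 44 × 2 = 88. e_ss = 1/(1 + 88) = 0.0112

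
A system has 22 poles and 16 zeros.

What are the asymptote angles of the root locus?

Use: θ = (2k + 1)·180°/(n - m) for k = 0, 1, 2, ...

n - m = 22 - 16 = 6. Angles: θk = (2k + 1)·180°/6 = 30°, 90°, 150°, 210°, 270°, 330°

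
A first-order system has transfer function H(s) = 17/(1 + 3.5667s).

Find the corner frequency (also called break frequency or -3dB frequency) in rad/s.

Corner frequency = 1/τ = 1/3.5667 = 0.28 rad/s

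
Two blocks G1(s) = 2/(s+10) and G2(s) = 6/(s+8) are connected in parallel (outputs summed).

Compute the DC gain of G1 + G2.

Parallel: G_eq = G1 + G2. DC gain = G1(0) + G2(0) = 2/10 + 6/8 = 0.2 + 0.75 = 0.95.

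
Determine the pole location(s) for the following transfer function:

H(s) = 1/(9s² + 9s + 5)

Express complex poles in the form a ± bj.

Discriminant = 9² - 4×9×5 = 81 - 180 = -99 < 0, so the poles are a complex conjugate pair s = (-9 ± j√99)/(2×9). Real part = -9/(2×9) = -9/18 = -0.5; imaginary part = ±√99/(2×9) ≈ 0.5528. Poles: s = -0.5 ± 0.5528j.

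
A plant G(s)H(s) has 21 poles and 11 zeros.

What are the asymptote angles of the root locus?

n - m = 21 - 11 = 10. Angles: θk = (2k + 1)·180°/10 = 18°, 54°, 90°, 126°, 162°, 198°, 234°, 270°, 306°, 342°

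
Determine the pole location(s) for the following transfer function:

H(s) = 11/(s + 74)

Pole is where denominator = 0: s + 74 = 0, so s = -74.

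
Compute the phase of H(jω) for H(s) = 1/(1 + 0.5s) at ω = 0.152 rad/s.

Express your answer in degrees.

Phase = -arctan(ωτ) = -arctan(0.152 × 0.5) = -4.3°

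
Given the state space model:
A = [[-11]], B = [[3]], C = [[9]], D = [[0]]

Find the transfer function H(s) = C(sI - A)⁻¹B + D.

(sI - A)⁻¹ = 1/(s + 11). H(s) = 9 × 3/(s + 11) + 0 = 27/(s + 11).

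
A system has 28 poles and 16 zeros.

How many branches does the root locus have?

Root locus has n branches where n = number of poles = 28.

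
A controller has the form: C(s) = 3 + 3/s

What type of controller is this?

This is a Proportional-Integral (PI) controller.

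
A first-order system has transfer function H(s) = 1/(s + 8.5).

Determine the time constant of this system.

For H(s) = 1/(s + 1/τ), the pole is at -1/τ = -8.5, so τ = 1/8.5 = 0.1176 s.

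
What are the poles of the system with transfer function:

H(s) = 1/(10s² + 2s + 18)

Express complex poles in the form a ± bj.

Discriminant = 2² - 4×10×18 = 4 - 720 = -716 < 0, so the poles are a complex conjugate pair s = (-2 ± j√716)/(2×10). Real part = -2/(2×10) = -2/20 = -0.1; imaginary part = ±√716/(2×10) ≈ 1.3379. Poles: s = -0.1 ± 1.3379j.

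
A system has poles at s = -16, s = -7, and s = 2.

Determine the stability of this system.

Pole(s) at s = 2 are not in the left half-plane. System is unstable.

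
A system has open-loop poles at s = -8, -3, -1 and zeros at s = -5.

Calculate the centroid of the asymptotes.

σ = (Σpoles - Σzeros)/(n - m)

σ = (Σpoles - Σzeros)/(n - m) = (-12 - (-5))/(3 - 1) = -7/2 = -3.5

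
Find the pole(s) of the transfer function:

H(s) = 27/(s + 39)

Pole is where denominator = 0: s + 39 = 0, so s = -39.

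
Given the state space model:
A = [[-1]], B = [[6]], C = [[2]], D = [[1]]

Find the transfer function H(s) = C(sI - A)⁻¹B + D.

(sI - A)⁻¹ = 1/(s + 1). H(s) = 2×6/(s + 1) + 1 = (s + 13)/(s + 1).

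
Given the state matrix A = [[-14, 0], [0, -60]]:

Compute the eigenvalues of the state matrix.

For diagonal matrix, eigenvalues are diagonal entries: λ₁ = -14, λ₂ = -60.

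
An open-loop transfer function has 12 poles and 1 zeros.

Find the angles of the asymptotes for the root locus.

n - m = 12 - 1 = 11. Angles: θk = (2k + 1)·180°/11 = 16.36°, 49.09°, 81.82°, 114.55°, 147.27°, 180°, 212.73°, 245.45°, 278.18°, 310.91°, 343.64°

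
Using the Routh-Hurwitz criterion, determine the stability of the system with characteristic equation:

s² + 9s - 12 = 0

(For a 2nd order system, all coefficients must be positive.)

Coefficients: 1, 9, -12. c=-12 not positive, so system is unstable.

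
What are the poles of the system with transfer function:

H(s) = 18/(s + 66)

Pole is where denominator = 0: s + 66 = 0, so s = -66.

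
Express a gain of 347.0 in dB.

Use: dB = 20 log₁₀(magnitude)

dB = 20 log₁₀(347.0) = 50.8 dB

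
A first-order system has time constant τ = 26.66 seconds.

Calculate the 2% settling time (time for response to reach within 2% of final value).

For first-order system, 2% settling time ≈ 4τ = 4 × 26.66 = 106.64 s.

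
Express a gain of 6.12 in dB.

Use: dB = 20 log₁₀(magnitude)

dB = 20 log₁₀(6.12) = 15.7 dB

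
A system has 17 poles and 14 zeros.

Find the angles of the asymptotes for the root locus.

n - m = 17 - 14 = 3. Angles: θk = (2k + 1)·180°/3 = 60°, 180°, 300°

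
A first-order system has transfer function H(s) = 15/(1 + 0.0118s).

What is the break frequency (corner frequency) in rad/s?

Corner frequency = 1/τ = 1/0.0118 = 84.746 rad/s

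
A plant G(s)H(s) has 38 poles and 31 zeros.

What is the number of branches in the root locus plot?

Root locus has n branches where n = number of poles = 38.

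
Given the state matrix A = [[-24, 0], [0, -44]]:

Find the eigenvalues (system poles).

For diagonal matrix, eigenvalues are diagonal entries: λ₁ = -24, λ₂ = -44.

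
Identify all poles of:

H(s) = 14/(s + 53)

Pole is where denominator = 0: s + 53 = 0, so s = -53.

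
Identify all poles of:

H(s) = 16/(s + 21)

Pole is where denominator = 0: s + 21 = 0, so s = -21.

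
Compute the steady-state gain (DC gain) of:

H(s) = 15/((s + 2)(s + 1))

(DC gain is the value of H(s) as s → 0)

DC gain = H(0) = 15/(2 × 1) = 15/2 = 7.5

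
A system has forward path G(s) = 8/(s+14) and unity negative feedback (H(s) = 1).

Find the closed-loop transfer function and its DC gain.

T(s) = G/(1+GH) = [8/(s+14)] / [1 + 8/(s+14)] = 8/(s+14+8) = 8/(s+22). DC gain = 8/22 = 0.3636.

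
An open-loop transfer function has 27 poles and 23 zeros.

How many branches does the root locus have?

Root locus has n branches where n = number of poles = 27.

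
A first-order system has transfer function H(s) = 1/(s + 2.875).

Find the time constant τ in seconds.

For H(s) = 1/(s + 1/τ), the pole is at -1/τ = -2.875, so τ = 1/2.875 = 0.3478 s.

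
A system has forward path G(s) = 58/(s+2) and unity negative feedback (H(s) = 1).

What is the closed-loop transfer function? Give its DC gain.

T(s) = G/(1+GH) = [58/(s+2)] / [1 + 58/(s+2)] = 58/(s+2+58) = 58/(s+60). DC gain = 58/60 = 0.9667.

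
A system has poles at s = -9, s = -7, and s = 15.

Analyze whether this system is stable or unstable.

Pole(s) at s = 15 are not in the left half-plane. System is unstable.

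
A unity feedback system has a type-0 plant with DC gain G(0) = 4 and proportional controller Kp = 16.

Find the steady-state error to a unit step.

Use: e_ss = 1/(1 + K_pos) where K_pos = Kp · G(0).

K_pos = Kp · G(0) = 16 × 4 = 64. e_ss = 1/(1 + 64) = 0.0154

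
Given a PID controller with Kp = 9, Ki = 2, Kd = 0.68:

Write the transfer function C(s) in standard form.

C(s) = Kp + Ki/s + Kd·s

Substituting values: C(s) = 9 + 2/s + 0.68s = (0.68s² + 9s + 2)/s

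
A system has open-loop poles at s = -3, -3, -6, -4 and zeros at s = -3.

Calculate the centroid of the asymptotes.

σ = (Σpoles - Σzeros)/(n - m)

σ = (Σpoles - Σzeros)/(n - m) = (-16 - (-3))/(4 - 1) = -13/3 = -4.33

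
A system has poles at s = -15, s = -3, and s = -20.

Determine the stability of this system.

All poles are in the left half-plane. System is stable.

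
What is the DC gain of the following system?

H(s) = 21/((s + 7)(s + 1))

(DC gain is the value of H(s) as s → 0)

DC gain = H(0) = 21/(7 × 1) = 21/7 = 3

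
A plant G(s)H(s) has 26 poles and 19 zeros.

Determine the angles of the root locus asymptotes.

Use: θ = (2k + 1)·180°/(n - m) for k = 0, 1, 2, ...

n - m = 26 - 19 = 7. Angles: θk = (2k + 1)·180°/7 = 25.71°, 77.14°, 128.57°, 180°, 231.43°, 282.86°, 334.29°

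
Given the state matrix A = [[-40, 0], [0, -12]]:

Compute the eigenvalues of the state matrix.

For diagonal matrix, eigenvalues are diagonal entries: λ₁ = -40, λ₂ = -12.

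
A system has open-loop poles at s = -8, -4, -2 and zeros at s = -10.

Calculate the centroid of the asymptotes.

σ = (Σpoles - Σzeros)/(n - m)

σ = (Σpoles - Σzeros)/(n - m) = (-14 - (-10))/(3 - 1) = -4/2 = -2.0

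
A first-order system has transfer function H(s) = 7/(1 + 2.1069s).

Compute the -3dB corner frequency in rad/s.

Corner frequency = 1/τ = 1/2.1069 = 0.475 rad/s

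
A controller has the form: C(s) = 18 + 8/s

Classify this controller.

This is a Proportional-Integral (PI) controller.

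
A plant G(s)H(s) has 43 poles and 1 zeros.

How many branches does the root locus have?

Root locus has n branches where n = number of poles = 43.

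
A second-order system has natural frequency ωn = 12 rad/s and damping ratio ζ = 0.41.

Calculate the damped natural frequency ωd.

ωd = ωn√(1 - ζ²) = 12√(1 - 0.41²) = 10.95 rad/s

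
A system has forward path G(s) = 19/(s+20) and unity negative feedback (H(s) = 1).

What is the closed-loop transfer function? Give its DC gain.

T(s) = G/(1+GH) = [19/(s+20)] / [1 + 19/(s+20)] = 19/(s+20+19) = 19/(s+39). DC gain = 19/39 = 0.4872.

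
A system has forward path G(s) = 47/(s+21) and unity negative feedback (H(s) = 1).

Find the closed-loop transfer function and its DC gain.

T(s) = G/(1+GH) = [47/(s+21)] / [1 + 47/(s+21)] = 47/(s+21+47) = 47/(s+68). DC gain = 47/68 = 0.6912.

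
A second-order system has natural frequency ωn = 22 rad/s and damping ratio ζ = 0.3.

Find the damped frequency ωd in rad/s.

ωd = ωn√(1 - ζ²) = 22√(1 - 0.3²) = 20.99 rad/s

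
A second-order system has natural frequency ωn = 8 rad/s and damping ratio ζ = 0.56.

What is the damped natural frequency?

ωd = ωn√(1 - ζ²) = 8√(1 - 0.56²) = 6.63 rad/s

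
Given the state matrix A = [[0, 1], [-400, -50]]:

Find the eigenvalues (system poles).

det(A - λI) = λ² - (-50)λ + 400 = (λ - (-40))(λ - (-10)). Eigenvalues: -40, -10.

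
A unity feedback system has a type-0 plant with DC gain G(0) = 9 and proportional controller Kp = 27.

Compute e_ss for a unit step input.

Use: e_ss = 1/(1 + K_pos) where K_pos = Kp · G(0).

K_pos = Kp · G(0) = 27 × 9 = 243. e_ss = 1/(1 + 243) = 0.0041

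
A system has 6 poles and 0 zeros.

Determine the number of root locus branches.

Root locus has n branches where n = number of poles = 6.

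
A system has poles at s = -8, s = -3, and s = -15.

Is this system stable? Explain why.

All poles are in the left half-plane. System is stable.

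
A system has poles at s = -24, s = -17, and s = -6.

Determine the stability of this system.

All poles are in the left half-plane. System is stable.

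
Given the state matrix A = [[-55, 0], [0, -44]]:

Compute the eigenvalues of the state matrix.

For diagonal matrix, eigenvalues are diagonal entries: λ₁ = -55, λ₂ = -44.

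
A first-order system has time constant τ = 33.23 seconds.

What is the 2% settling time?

For first-order system, 2% settling time ≈ 4τ = 4 × 33.23 = 132.92 s.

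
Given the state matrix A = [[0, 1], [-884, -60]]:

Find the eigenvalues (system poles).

det(A - λI) = λ² - (-60)λ + 884 = (λ - (-26))(λ - (-34)). Eigenvalues: -26, -34.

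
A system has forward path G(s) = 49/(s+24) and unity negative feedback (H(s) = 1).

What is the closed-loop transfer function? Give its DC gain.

T(s) = G/(1+GH) = [49/(s+24)] / [1 + 49/(s+24)] = 49/(s+24+49) = 49/(s+73). DC gain = 49/73 = 0.6712.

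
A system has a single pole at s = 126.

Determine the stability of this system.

Pole at s = 126 is in the right half-plane. Unstable.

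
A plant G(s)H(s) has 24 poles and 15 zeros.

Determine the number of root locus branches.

Root locus has n branches where n = number of poles = 24.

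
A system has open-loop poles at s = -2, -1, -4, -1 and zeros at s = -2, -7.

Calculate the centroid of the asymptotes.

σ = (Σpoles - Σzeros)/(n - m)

σ = (Σpoles - Σzeros)/(n - m) = (-8 - (-9))/(4 - 2) = 1/2 = 0.5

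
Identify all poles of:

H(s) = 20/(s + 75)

Pole is where denominator = 0: s + 75 = 0, so s = -75.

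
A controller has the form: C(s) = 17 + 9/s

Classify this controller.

This is a Proportional-Integral (PI) controller.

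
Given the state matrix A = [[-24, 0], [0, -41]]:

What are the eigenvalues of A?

For diagonal matrix, eigenvalues are diagonal entries: λ₁ = -24, λ₂ = -41.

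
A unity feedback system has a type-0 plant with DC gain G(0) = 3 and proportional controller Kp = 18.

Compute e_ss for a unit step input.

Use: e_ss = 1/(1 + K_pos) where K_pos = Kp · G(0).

K_pos = Kp · G(0) = 18 × 3 = 54. e_ss = 1/(1 + 54) = 0.0182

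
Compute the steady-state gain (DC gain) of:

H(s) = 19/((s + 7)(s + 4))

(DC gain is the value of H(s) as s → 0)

DC gain = H(0) = 19/(7 × 4) = 19/28 = 0.6786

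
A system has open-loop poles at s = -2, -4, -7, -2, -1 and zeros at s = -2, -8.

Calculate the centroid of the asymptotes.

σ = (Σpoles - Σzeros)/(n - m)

σ = (Σpoles - Σzeros)/(n - m) = (-16 - (-10))/(5 - 2) = -6/3 = -2.0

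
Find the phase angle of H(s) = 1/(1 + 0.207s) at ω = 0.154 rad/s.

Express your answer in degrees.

Phase = -arctan(ωτ) = -arctan(0.154 × 0.207) = -1.8°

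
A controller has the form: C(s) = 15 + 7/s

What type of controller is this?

This is a Proportional-Integral (PI) controller.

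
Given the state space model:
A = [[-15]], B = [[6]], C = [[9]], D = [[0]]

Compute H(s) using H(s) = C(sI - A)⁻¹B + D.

(sI - A)⁻¹ = 1/(s + 15). H(s) = 9 × 6/(s + 15) + 0 = 54/(s + 15).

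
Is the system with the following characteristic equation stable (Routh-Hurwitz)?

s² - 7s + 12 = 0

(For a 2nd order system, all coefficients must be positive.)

Coefficients: 1, -7, 12. b=-7 not positive, so system is unstable.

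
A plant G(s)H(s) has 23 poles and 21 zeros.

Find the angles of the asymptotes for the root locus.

n - m = 23 - 21 = 2. Angles: θk = (2k + 1)·180°/2 = 90°, 270°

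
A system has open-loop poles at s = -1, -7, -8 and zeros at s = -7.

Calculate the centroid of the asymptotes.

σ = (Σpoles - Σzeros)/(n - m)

σ = (Σpoles - Σzeros)/(n - m) = (-16 - (-7))/(3 - 1) = -9/2 = -4.5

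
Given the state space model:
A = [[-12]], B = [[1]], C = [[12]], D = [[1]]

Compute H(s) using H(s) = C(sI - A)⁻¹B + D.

(sI - A)⁻¹ = 1/(s + 12). H(s) = 12×1/(s + 12) + 1 = (s + 24)/(s + 12).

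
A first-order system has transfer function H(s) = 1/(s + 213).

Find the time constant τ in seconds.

For H(s) = 1/(s + 1/τ), the pole is at -1/τ = -213, so τ = 1/213 = 0.0047 s.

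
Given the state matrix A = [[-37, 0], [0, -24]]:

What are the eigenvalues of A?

For diagonal matrix, eigenvalues are diagonal entries: λ₁ = -37, λ₂ = -24.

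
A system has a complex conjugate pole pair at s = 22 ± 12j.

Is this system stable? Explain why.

Real part of poles is 22 (> 0, right half-plane). Unstable.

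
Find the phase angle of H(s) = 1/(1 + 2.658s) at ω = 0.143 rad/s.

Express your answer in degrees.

Phase = -arctan(ωτ) = -arctan(0.143 × 2.658) = -20.8°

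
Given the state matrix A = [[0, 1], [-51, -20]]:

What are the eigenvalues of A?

det(A - λI) = λ² - (-20)λ + 51 = (λ - (-17))(λ - (-3)). Eigenvalues: -17, -3.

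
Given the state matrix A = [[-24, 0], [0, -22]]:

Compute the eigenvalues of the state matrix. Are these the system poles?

For diagonal matrix, eigenvalues are diagonal entries: λ₁ = -24, λ₂ = -22. Eigenvalues of A = system poles.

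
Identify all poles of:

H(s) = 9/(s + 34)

Pole is where denominator = 0: s + 34 = 0, so s = -34.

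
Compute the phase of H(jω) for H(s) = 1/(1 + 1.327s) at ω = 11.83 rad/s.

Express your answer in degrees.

Phase = -arctan(ωτ) = -arctan(11.83 × 1.327) = -86.4°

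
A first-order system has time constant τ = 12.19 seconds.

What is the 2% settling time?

For first-order system, 2% settling time ≈ 4τ = 4 × 12.19 = 48.76 s.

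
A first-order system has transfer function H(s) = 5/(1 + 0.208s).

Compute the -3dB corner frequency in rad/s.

Corner frequency = 1/τ = 1/0.208 = 4.808 rad/s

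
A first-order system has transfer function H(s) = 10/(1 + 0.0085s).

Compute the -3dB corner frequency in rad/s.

Corner frequency = 1/τ = 1/0.0085 = 117.647 rad/s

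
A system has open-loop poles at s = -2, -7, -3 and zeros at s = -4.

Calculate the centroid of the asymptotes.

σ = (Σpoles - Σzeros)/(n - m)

σ = (Σpoles - Σzeros)/(n - m) = (-12 - (-4))/(3 - 1) = -8/2 = -4.0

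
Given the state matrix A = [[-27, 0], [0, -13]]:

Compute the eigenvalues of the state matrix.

For diagonal matrix, eigenvalues are diagonal entries: λ₁ = -27, λ₂ = -13.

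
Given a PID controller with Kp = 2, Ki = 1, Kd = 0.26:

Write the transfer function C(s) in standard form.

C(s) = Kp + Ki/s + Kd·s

Substituting values: C(s) = 2 + 1/s + 0.26s = (0.26s² + 2s + 1)/s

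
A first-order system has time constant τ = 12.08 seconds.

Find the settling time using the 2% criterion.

For first-order system, 2% settling time ≈ 4τ = 4 × 12.08 = 48.32 s.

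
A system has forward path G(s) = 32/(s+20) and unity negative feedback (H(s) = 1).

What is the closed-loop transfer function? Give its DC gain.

T(s) = G/(1+GH) = [32/(s+20)] / [1 + 32/(s+20)] = 32/(s+20+32) = 32/(s+52). DC gain = 32/52 = 0.6154.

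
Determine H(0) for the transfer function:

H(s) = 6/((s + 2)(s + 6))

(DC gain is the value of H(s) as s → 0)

DC gain = H(0) = 6/(2 × 6) = 6/12 = 0.5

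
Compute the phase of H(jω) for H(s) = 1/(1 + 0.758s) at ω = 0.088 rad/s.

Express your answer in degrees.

Phase = -arctan(ωτ) = -arctan(0.088 × 0.758) = -3.8°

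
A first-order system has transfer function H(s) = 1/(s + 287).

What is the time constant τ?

For H(s) = 1/(s + 1/τ), the pole is at -1/τ = -287, so τ = 1/287 = 0.0035 s.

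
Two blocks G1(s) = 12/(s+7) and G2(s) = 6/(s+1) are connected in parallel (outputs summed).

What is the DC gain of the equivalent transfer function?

Parallel: G_eq = G1 + G2. DC gain = G1(0) + G2(0) = 12/7 + 6/1 = 1.7143 + 6 = 7.7143.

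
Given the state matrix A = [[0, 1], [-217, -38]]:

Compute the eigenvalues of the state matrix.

det(A - λI) = λ² - (-38)λ + 217 = (λ - (-7))(λ - (-31)). Eigenvalues: -7, -31.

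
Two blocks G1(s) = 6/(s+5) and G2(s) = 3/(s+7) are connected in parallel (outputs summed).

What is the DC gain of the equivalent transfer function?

Parallel: G_eq = G1 + G2. DC gain = G1(0) + G2(0) = 6/5 + 3/7 = 1.2 + 0.4286 = 1.6286.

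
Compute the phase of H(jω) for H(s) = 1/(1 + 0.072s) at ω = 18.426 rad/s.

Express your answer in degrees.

Phase = -arctan(ωτ) = -arctan(18.426 × 0.072) = -53.0°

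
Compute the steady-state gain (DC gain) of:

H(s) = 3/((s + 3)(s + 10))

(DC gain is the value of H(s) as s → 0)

DC gain = H(0) = 3/(3 × 10) = 3/30 = 0.1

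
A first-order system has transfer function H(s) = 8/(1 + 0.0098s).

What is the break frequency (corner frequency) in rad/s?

Corner frequency = 1/τ = 1/0.0098 = 102.041 rad/s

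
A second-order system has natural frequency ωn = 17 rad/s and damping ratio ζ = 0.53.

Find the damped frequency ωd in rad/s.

ωd = ωn√(1 - ζ²) = 17√(1 - 0.53²) = 14.42 rad/s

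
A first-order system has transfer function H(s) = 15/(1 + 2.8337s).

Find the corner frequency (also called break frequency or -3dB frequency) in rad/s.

Corner frequency = 1/τ = 1/2.8337 = 0.353 rad/s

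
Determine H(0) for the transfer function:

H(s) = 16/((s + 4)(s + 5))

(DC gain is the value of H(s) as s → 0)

DC gain = H(0) = 16/(4 × 5) = 16/20 = 0.8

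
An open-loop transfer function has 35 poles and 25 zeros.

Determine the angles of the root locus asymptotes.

n - m = 35 - 25 = 10. Angles: θk = (2k + 1)·180°/10 = 18°, 54°, 90°, 126°, 162°, 198°, 234°, 270°, 306°, 342°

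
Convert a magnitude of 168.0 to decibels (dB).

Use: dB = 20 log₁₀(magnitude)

dB = 20 log₁₀(168.0) = 44.5 dB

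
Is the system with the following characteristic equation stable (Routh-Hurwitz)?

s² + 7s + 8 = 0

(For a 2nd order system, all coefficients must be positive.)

Coefficients: 1, 7, 8. All positive, so system is stable.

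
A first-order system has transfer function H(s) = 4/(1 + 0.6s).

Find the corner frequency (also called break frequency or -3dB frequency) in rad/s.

Corner frequency = 1/τ = 1/0.6 = 1.667 rad/s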